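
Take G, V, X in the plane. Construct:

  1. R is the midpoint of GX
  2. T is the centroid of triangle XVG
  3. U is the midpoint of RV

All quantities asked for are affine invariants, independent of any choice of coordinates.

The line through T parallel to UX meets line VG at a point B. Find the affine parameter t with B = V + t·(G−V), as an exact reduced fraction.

t = 4/9

Work in coordinates with G = (0, 0), V = (1, 0), X = (0, 1).
1. R is the midpoint of GX ⇒ R = (0, 1/2)
2. T is the centroid of triangle XVG ⇒ T = (1/3, 1/3)
3. U is the midpoint of RV ⇒ U = (1/2, 1/4)
through T parallel to UX: direction (-1/2, 3/4); meets VG at B = (5/9, 0)
B = V + t·(G−V) with t = 4/9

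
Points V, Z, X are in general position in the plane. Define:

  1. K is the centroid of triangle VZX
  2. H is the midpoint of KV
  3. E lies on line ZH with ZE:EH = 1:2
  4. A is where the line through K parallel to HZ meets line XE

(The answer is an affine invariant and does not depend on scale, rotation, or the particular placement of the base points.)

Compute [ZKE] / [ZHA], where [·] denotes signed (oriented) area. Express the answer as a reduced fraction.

Assign V = (0, 0), Z = (1, 0), X = (0, 1) — the answer is frame-independent, so this choice is without loss of generality.
1. K is the centroid of triangle VZX ⇒ K = (1/3, 1/3)
2. H is the midpoint of KV ⇒ H = (1/6, 1/6)
3. E lies on line ZH with ZE:EH = 1:2 ⇒ E = (13/18, 1/18)
4. A is where the line through K parallel to HZ meets line XE ⇒ A = (13/24, 7/24)
2·[ZKE] = 1/18, 2·[ZHA] = -1/6
[ZKE]:[ZHA] = 1/18:-1/6 = -1/3

[ZKE]:[ZHA] = -1/3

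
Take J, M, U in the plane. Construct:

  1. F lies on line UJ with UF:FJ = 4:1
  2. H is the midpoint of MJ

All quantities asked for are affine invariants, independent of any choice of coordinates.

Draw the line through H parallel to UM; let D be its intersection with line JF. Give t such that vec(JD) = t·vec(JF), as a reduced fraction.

Choose coordinates J = (0, 0), M = (1, 0), U = (0, 1).
1. F lies on line UJ with UF:FJ = 4:1 ⇒ F = (0, 1/5)
2. H is the midpoint of MJ ⇒ H = (1/2, 0)
through H parallel to UM: direction (1, -1); meets JF at D = (0, 1/2)
D = J + t·(F−J) with t = 5/2

t = 5/2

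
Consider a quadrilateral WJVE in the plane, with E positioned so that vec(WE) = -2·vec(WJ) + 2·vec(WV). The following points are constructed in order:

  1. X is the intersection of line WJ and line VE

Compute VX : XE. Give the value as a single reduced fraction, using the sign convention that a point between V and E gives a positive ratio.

Assign W = (0, 0), J = (1, 0), V = (0, 1), E = (-2, 2) — the answer is frame-independent, so this choice is without loss of generality.
1. X is the intersection of line WJ and line VE ⇒ X = (2, 0)
X = V + t·(E−V) with t = -1, so VX:XE = t:(1−t) = -1:2

VX:XE = -1/2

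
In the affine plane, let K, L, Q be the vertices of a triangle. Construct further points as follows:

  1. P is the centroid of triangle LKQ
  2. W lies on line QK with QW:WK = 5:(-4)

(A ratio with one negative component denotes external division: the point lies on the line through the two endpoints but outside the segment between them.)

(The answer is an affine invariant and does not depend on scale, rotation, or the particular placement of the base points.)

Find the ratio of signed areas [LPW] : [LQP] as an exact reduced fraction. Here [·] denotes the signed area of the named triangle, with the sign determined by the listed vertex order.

Work in coordinates with K = (0, 0), L = (1, 0), Q = (0, 1).
1. P is the centroid of triangle LKQ ⇒ P = (1/3, 1/3)
2. W lies on line QK with QW:WK = 5:(-4) ⇒ W = (0, -4)
2·[LPW] = 3, 2·[LQP] = 1/3
[LPW]:[LQP] = 3:1/3 = 9

[LPW]:[LQP] = 9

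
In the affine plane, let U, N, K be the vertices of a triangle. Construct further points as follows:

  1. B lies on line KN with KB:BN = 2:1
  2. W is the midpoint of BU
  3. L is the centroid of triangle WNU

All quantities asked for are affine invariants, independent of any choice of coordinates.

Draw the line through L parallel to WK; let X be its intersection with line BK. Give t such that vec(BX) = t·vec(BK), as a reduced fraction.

t = 5/6

Set U = (0, 0), N = (1, 0), K = (0, 1); any affine frame gives the same invariant.
1. B lies on line KN with KB:BN = 2:1 ⇒ B = (2/3, 1/3)
2. W is the midpoint of BU ⇒ W = (1/3, 1/6)
3. L is the centroid of triangle WNU ⇒ L = (4/9, 1/18)
through L parallel to WK: direction (-1/3, 5/6); meets BK at X = (1/9, 8/9)
X = B + t·(K−B) with t = 5/6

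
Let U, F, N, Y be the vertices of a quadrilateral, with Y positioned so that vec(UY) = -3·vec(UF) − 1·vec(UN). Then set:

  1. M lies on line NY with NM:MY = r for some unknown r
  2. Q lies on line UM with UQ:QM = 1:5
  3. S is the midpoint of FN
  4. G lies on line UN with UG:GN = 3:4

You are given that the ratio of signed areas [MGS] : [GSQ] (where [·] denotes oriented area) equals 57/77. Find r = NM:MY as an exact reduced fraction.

r = 5/4

Set U = (0, 0), F = (1, 0), N = (0, 1), Y = (-3, -1); any affine frame gives the same invariant.
1. With NM:MY = r, write λ = r/(r+1) so M = N + λ·(Y−N); M is affine-linear in λ
2. Q lies on line UM with UQ:QM = 1:5 ⇒ Q is an affine combination of earlier points and hence also affine-linear in λ
3. S is the midpoint of FN ⇒ S = (1/2, 1/2)
4. G lies on line UN with UG:GN = 3:4 ⇒ G = (0, 3/7)
Every point depending on M is an affine combination of M and λ-independent points, so each such coordinate is linear in λ; the λ² term in each signed area is a multiple of (Y−N)×(Y−N) = 0, so 2·[MGS] and 2·[GSQ] are each linear in λ. Evaluating at λ=0 and λ=1:
  2·[MGS] = -11/14·λ + 2/7,   2·[GSQ] = -11/84·λ − 11/84
So [MGS]:[GSQ] = (-11/14·λ + 2/7) / (-11/84·λ − 11/84). Setting this equal to 57/77:
  -11/14·λ + 2/7 = 57/77·(-11/84·λ − 11/84)  ⇒  λ = 5/9
Then r = λ/(1−λ) = (5/9)/(4/9) = 5/4. Check: with r = 5/4, M = (-5/3, -1/9) and [MGS]:[GSQ] = 57/77 as required.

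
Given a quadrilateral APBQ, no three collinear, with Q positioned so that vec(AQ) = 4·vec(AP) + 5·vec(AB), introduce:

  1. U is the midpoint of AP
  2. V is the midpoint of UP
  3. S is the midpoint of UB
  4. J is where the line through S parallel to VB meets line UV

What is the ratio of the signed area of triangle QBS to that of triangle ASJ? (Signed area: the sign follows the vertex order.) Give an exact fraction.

Set A = (0, 0), P = (1, 0), B = (0, 1), Q = (4, 5); any affine frame gives the same invariant.
1. U is the midpoint of AP ⇒ U = (1/2, 0)
2. V is the midpoint of UP ⇒ V = (3/4, 0)
3. S is the midpoint of UB ⇒ S = (1/4, 1/2)
4. J is where the line through S parallel to VB meets line UV ⇒ J = (5/8, 0)
2·[QBS] = 3, 2·[ASJ] = -5/16
[QBS]:[ASJ] = 3:-5/16 = -48/5

[QBS]:[ASJ] = -48/5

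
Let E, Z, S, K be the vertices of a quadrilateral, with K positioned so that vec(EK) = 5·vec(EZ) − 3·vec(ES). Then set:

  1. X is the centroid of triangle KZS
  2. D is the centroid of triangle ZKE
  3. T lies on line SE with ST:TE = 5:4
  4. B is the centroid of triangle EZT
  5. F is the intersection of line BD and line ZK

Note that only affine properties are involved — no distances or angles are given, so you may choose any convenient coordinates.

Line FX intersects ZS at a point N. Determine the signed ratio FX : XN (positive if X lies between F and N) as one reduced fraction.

FX:XN = 31/11

Set E = (0, 0), Z = (1, 0), S = (0, 1), K = (5, -3); any affine frame gives the same invariant.
1. X is the centroid of triangle KZS ⇒ X = (2, -2/3)
2. D is the centroid of triangle ZKE ⇒ D = (2, -1)
3. T lies on line SE with ST:TE = 5:4 ⇒ T = (0, 4/9)
4. B is the centroid of triangle EZT ⇒ B = (1/3, 4/27)
5. F is the intersection of line BD and line ZK ⇒ F = (67/11, -42/11)
line FX meets ZS at N = (17/31, 14/31)
X = F + t·(N−F) with t = 31/42, so FX:XN = 31/42:11/42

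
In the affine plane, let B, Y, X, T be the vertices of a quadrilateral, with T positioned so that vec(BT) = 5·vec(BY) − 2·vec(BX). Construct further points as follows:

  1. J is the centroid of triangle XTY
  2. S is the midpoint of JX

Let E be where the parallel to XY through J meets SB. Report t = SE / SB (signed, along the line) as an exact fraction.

t = -1/4

Choose coordinates B = (0, 0), Y = (1, 0), X = (0, 1), T = (5, -2).
1. J is the centroid of triangle XTY ⇒ J = (2, -1/3)
2. S is the midpoint of JX ⇒ S = (1, 1/3)
through J parallel to XY: direction (1, -1); meets SB at E = (5/4, 5/12)
E = S + t·(B−S) with t = -1/4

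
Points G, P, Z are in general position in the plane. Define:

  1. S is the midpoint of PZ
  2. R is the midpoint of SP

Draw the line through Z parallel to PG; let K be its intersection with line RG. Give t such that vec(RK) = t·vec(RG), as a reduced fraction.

t = -3

Work in coordinates with G = (0, 0), P = (1, 0), Z = (0, 1).
1. S is the midpoint of PZ ⇒ S = (1/2, 1/2)
2. R is the midpoint of SP ⇒ R = (3/4, 1/4)
through Z parallel to PG: direction (-1, 0); meets RG at K = (3, 1)
K = R + t·(G−R) with t = -3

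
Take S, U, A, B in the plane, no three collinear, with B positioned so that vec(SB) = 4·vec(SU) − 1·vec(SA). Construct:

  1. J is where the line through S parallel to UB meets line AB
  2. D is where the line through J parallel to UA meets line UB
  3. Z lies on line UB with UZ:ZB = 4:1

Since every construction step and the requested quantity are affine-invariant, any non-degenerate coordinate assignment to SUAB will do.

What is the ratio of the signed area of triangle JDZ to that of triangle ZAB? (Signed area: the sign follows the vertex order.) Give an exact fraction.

[JDZ]:[ZAB] = -7/4

Set S = (0, 0), U = (1, 0), A = (0, 1), B = (4, -1); any affine frame gives the same invariant.
1. J is where the line through S parallel to UB meets line AB ⇒ J = (6, -2)
2. D is where the line through J parallel to UA meets line UB ⇒ D = (11/2, -3/2)
3. Z lies on line UB with UZ:ZB = 4:1 ⇒ Z = (17/5, -4/5)
2·[JDZ] = 7/10, 2·[ZAB] = -2/5
[JDZ]:[ZAB] = 7/10:-2/5 = -7/4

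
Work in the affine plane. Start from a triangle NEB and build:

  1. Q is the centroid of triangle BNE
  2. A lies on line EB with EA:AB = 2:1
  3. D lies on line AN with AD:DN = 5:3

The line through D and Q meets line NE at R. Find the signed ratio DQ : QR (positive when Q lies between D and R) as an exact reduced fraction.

DQ:QR = -1/4

Set N = (0, 0), E = (1, 0), B = (0, 1); any affine frame gives the same invariant.
1. Q is the centroid of triangle BNE ⇒ Q = (1/3, 1/3)
2. A lies on line EB with EA:AB = 2:1 ⇒ A = (1/3, 2/3)
3. D lies on line AN with AD:DN = 5:3 ⇒ D = (1/8, 1/4)
line DQ meets NE at R = (-1/2, 0)
Q = D + t·(R−D) with t = -1/3, so DQ:QR = -1/3:4/3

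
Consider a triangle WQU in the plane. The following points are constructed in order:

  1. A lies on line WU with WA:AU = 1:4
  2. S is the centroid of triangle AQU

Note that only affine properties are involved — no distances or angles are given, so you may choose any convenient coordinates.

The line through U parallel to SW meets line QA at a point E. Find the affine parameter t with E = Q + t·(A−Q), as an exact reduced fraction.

t = 11/7

Assign W = (0, 0), Q = (1, 0), U = (0, 1) — the answer is frame-independent, so this choice is without loss of generality.
1. A lies on line WU with WA:AU = 1:4 ⇒ A = (0, 1/5)
2. S is the centroid of triangle AQU ⇒ S = (1/3, 2/5)
through U parallel to SW: direction (-1/3, -2/5); meets QA at E = (-4/7, 11/35)
E = Q + t·(A−Q) with t = 11/7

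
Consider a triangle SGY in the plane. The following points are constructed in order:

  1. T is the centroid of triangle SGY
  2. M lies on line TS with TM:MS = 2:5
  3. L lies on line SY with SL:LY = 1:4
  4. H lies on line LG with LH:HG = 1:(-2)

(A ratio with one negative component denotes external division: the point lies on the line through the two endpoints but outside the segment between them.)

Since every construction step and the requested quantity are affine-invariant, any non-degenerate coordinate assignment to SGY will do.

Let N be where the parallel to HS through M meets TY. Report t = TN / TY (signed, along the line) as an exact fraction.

Choose coordinates S = (0, 0), G = (1, 0), Y = (0, 1).
1. T is the centroid of triangle SGY ⇒ T = (1/3, 1/3)
2. M lies on line TS with TM:MS = 2:5 ⇒ M = (5/21, 5/21)
3. L lies on line SY with SL:LY = 1:4 ⇒ L = (0, 1/5)
4. H lies on line LG with LH:HG = 1:(-2) ⇒ H = (-1, 2/5)
through M parallel to HS: direction (1, -2/5); meets TY at N = (5/12, 1/6)
N = T + t·(Y−T) with t = -1/4

t = -1/4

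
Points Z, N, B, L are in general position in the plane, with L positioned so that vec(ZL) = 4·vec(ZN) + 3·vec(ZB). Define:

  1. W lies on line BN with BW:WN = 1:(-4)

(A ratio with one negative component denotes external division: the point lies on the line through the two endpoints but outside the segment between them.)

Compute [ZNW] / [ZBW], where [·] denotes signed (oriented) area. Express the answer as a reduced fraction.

Choose coordinates Z = (0, 0), N = (1, 0), B = (0, 1), L = (4, 3).
1. W lies on line BN with BW:WN = 1:(-4) ⇒ W = (-1/3, 4/3)
2·[ZNW] = 4/3, 2·[ZBW] = 1/3
[ZNW]:[ZBW] = 4/3:1/3 = 4

[ZNW]:[ZBW] = 4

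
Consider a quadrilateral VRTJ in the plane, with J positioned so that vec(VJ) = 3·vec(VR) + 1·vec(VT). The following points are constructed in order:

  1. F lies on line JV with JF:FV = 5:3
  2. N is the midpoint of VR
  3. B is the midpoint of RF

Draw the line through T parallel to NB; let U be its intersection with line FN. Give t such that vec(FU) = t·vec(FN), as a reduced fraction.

Assign V = (0, 0), R = (1, 0), T = (0, 1), J = (3, 1) — the answer is frame-independent, so this choice is without loss of generality.
1. F lies on line JV with JF:FV = 5:3 ⇒ F = (9/8, 3/8)
2. N is the midpoint of VR ⇒ N = (1/2, 0)
3. B is the midpoint of RF ⇒ B = (17/16, 3/16)
through T parallel to NB: direction (9/16, 3/16); meets FN at U = (39/8, 21/8)
U = F + t·(N−F) with t = -6

t = -6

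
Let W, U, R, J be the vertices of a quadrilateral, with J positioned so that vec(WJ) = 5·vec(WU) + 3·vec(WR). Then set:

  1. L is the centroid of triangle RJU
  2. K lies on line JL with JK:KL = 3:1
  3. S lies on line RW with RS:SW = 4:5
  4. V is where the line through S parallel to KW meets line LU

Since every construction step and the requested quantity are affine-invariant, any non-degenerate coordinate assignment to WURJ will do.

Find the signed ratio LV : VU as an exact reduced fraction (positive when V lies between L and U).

LV:VU = -49/118

Set W = (0, 0), U = (1, 0), R = (0, 1), J = (5, 3); any affine frame gives the same invariant.
1. L is the centroid of triangle RJU ⇒ L = (2, 4/3)
2. K lies on line JL with JK:KL = 3:1 ⇒ K = (11/4, 7/4)
3. S lies on line RW with RS:SW = 4:5 ⇒ S = (0, 5/9)
4. V is where the line through S parallel to KW meets line LU ⇒ V = (187/69, 472/207)
V = L + t·(U−L) with t = -49/69, so LV:VU = t:(1−t) = -49/69:118/69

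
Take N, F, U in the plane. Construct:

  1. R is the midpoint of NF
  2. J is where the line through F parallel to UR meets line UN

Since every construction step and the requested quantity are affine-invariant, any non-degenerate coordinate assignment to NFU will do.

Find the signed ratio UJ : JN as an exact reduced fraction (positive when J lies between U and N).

UJ:JN = -1/2

Set N = (0, 0), F = (1, 0), U = (0, 1); any affine frame gives the same invariant.
1. R is the midpoint of NF ⇒ R = (1/2, 0)
2. J is where the line through F parallel to UR meets line UN ⇒ J = (0, 2)
J = U + t·(N−U) with t = -1, so UJ:JN = t:(1−t) = -1:2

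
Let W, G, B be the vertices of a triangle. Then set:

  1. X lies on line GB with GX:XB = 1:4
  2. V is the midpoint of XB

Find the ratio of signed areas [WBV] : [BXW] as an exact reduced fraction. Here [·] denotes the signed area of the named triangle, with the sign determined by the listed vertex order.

[WBV]:[BXW] = 1/2

Set W = (0, 0), G = (1, 0), B = (0, 1); any affine frame gives the same invariant.
1. X lies on line GB with GX:XB = 1:4 ⇒ X = (4/5, 1/5)
2. V is the midpoint of XB ⇒ V = (2/5, 3/5)
2·[WBV] = -2/5, 2·[BXW] = -4/5
[WBV]:[BXW] = -2/5:-4/5 = 1/2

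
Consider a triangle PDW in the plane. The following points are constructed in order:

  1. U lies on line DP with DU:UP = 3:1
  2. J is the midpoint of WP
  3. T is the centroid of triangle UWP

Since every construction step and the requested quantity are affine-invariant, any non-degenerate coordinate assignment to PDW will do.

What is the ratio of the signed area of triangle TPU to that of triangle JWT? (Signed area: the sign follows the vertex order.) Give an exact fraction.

Work in coordinates with P = (0, 0), D = (1, 0), W = (0, 1).
1. U lies on line DP with DU:UP = 3:1 ⇒ U = (1/4, 0)
2. J is the midpoint of WP ⇒ J = (0, 1/2)
3. T is the centroid of triangle UWP ⇒ T = (1/12, 1/3)
2·[TPU] = 1/12, 2·[JWT] = -1/24
[TPU]:[JWT] = 1/12:-1/24 = -2

[TPU]:[JWT] = -2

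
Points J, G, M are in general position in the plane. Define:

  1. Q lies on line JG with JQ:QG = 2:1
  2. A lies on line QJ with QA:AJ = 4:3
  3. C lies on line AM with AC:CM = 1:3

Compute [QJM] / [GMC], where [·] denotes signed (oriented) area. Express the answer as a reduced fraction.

Assign J = (0, 0), G = (1, 0), M = (0, 1) — the answer is frame-independent, so this choice is without loss of generality.
1. Q lies on line JG with JQ:QG = 2:1 ⇒ Q = (2/3, 0)
2. A lies on line QJ with QA:AJ = 4:3 ⇒ A = (2/7, 0)
3. C lies on line AM with AC:CM = 1:3 ⇒ C = (3/14, 1/4)
2·[QJM] = -2/3, 2·[GMC] = 15/28
[QJM]:[GMC] = -2/3:15/28 = -56/45

[QJM]:[GMC] = -56/45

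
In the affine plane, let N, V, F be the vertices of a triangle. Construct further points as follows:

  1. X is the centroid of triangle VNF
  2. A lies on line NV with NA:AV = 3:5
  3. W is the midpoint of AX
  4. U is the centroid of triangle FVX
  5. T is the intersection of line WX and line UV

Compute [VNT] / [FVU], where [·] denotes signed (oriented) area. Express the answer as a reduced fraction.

Choose coordinates N = (0, 0), V = (1, 0), F = (0, 1).
1. X is the centroid of triangle VNF ⇒ X = (1/3, 1/3)
2. A lies on line NV with NA:AV = 3:5 ⇒ A = (3/8, 0)
3. W is the midpoint of AX ⇒ W = (17/48, 1/6)
4. U is the centroid of triangle FVX ⇒ U = (4/9, 4/9)
5. T is the intersection of line WX and line UV ⇒ T = (11/36, 5/9)
2·[VNT] = -5/9, 2·[FVU] = -1/9
[VNT]:[FVU] = -5/9:-1/9 = 5

[VNT]:[FVU] = 5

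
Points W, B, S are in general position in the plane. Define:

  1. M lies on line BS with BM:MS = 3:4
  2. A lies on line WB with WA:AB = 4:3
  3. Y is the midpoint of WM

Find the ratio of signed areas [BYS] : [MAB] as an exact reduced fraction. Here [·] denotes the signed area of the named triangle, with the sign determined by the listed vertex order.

[BYS]:[MAB] = -49/18

Assign W = (0, 0), B = (1, 0), S = (0, 1) — the answer is frame-independent, so this choice is without loss of generality.
1. M lies on line BS with BM:MS = 3:4 ⇒ M = (4/7, 3/7)
2. A lies on line WB with WA:AB = 4:3 ⇒ A = (4/7, 0)
3. Y is the midpoint of WM ⇒ Y = (2/7, 3/14)
2·[BYS] = -1/2, 2·[MAB] = 9/49
[BYS]:[MAB] = -1/2:9/49 = -49/18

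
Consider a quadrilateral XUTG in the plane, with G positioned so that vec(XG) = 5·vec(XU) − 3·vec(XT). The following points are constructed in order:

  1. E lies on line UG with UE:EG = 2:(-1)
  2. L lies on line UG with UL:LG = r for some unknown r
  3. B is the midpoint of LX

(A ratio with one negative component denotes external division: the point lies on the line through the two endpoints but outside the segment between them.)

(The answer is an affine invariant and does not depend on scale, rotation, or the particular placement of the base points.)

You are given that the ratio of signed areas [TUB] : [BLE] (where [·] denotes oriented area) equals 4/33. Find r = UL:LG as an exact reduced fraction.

Work in coordinates with X = (0, 0), U = (1, 0), T = (0, 1), G = (5, -3).
1. E lies on line UG with UE:EG = 2:(-1) ⇒ E = (9, -6)
2. With UL:LG = r, write λ = r/(r+1) so L = U + λ·(G−U); L is affine-linear in λ
3. B is the midpoint of LX ⇒ B is an affine combination of earlier points and hence also affine-linear in λ
Every point depending on L is an affine combination of L and λ-independent points, so each such coordinate is linear in λ; the λ² term in each signed area is a multiple of (G−U)×(G−U) = 0, so 2·[TUB] and 2·[BLE] are each linear in λ. Evaluating at λ=0 and λ=1:
  2·[TUB] = 1/2·λ − 1/2,   2·[BLE] = 3/2·λ − 3
So [TUB]:[BLE] = (1/2·λ − 1/2) / (3/2·λ − 3). Setting this equal to 4/33:
  1/2·λ − 1/2 = 4/33·(3/2·λ − 3)  ⇒  λ = 3/7
Then r = λ/(1−λ) = (3/7)/(4/7) = 3/4. Check: with r = 3/4, L = (19/7, -9/7) and [TUB]:[BLE] = 4/33 as required.

r = 3/4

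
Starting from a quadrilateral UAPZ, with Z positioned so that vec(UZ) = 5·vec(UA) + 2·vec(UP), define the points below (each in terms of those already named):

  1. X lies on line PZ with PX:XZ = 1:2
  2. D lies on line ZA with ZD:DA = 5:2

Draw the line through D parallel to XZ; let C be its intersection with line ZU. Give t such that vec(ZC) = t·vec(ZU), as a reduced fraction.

Set U = (0, 0), A = (1, 0), P = (0, 1), Z = (5, 2); any affine frame gives the same invariant.
1. X lies on line PZ with PX:XZ = 1:2 ⇒ X = (5/3, 4/3)
2. D lies on line ZA with ZD:DA = 5:2 ⇒ D = (15/7, 4/7)
through D parallel to XZ: direction (10/3, 2/3); meets ZU at C = (5/7, 2/7)
C = Z + t·(U−Z) with t = 6/7

t = 6/7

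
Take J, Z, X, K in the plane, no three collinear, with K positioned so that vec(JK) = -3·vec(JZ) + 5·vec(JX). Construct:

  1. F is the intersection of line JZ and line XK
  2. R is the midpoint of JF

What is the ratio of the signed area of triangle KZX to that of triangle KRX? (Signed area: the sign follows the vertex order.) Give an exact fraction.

[KZX]:[KRX] = -2/3

Set J = (0, 0), Z = (1, 0), X = (0, 1), K = (-3, 5); any affine frame gives the same invariant.
1. F is the intersection of line JZ and line XK ⇒ F = (3/4, 0)
2. R is the midpoint of JF ⇒ R = (3/8, 0)
2·[KZX] = -1, 2·[KRX] = 3/2
[KZX]:[KRX] = -1:3/2 = -2/3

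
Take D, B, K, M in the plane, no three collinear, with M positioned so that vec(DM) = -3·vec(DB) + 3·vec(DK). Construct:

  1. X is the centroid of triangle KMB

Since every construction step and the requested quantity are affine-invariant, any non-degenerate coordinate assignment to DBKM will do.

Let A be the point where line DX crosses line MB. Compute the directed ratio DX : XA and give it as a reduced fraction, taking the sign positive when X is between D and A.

Choose coordinates D = (0, 0), B = (1, 0), K = (0, 1), M = (-3, 3).
1. X is the centroid of triangle KMB ⇒ X = (-2/3, 4/3)
line DX meets MB at A = (-3/5, 6/5)
X = D + t·(A−D) with t = 10/9, so DX:XA = 10/9:-1/9

DX:XA = -10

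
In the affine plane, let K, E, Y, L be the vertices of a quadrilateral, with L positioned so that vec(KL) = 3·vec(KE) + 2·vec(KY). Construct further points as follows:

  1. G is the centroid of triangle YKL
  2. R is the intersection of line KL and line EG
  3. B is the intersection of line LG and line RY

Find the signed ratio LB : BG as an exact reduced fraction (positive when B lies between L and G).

LB:BG = -6

Work in coordinates with K = (0, 0), E = (1, 0), Y = (0, 1), L = (3, 2).
1. G is the centroid of triangle YKL ⇒ G = (1, 1)
2. R is the intersection of line KL and line EG ⇒ R = (1, 2/3)
3. B is the intersection of line LG and line RY ⇒ B = (3/5, 4/5)
B = L + t·(G−L) with t = 6/5, so LB:BG = t:(1−t) = 6/5:-1/5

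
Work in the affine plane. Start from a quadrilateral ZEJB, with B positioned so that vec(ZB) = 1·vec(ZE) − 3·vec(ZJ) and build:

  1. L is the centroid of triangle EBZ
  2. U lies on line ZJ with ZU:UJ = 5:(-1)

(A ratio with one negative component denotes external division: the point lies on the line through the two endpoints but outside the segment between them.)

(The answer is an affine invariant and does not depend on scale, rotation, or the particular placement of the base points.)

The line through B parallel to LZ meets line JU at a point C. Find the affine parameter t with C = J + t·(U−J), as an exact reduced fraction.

t = -10

Work in coordinates with Z = (0, 0), E = (1, 0), J = (0, 1), B = (1, -3).
1. L is the centroid of triangle EBZ ⇒ L = (2/3, -1)
2. U lies on line ZJ with ZU:UJ = 5:(-1) ⇒ U = (0, 5/4)
through B parallel to LZ: direction (-2/3, 1); meets JU at C = (0, -3/2)
C = J + t·(U−J) with t = -10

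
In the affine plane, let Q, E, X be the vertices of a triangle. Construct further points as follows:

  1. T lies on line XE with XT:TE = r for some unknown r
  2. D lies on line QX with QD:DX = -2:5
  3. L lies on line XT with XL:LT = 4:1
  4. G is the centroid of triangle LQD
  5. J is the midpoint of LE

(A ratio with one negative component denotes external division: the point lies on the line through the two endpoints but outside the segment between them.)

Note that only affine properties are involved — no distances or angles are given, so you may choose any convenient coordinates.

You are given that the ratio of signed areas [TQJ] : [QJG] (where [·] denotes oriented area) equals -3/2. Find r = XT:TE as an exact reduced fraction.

r = 5/3

Set Q = (0, 0), E = (1, 0), X = (0, 1); any affine frame gives the same invariant.
1. With XT:TE = r, write λ = r/(r+1) so T = X + λ·(E−X); T is affine-linear in λ
2. D lies on line QX with QD:DX = -2:5 ⇒ D = (0, -2/3)
3. L lies on line XT with XL:LT = 4:1 ⇒ L is an affine combination of earlier points and hence also affine-linear in λ
4. G is the centroid of triangle LQD ⇒ G is an affine combination of earlier points and hence also affine-linear in λ
5. J is the midpoint of LE ⇒ J is an affine combination of earlier points and hence also affine-linear in λ
Every point depending on T is an affine combination of T and λ-independent points, so each such coordinate is linear in λ; the λ² term in each signed area is a multiple of (E−X)×(E−X) = 0, so 2·[TQJ] and 2·[QJG] are each linear in λ. Evaluating at λ=0 and λ=1:
  2·[TQJ] = -3/5·λ + 1/2,   2·[QJG] = -2/9·λ + 1/18
So [TQJ]:[QJG] = (-3/5·λ + 1/2) / (-2/9·λ + 1/18). Setting this equal to -3/2:
  -3/5·λ + 1/2 = -3/2·(-2/9·λ + 1/18)  ⇒  λ = 5/8
Then r = λ/(1−λ) = (5/8)/(3/8) = 5/3. Check: with r = 5/3, T = (5/8, 3/8) and [TQJ]:[QJG] = -3/2 as required.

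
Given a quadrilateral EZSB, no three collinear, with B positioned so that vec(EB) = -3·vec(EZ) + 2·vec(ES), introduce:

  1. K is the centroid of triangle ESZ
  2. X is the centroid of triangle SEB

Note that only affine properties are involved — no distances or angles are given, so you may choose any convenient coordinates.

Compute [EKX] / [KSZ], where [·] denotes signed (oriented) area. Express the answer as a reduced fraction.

Work in coordinates with E = (0, 0), Z = (1, 0), S = (0, 1), B = (-3, 2).
1. K is the centroid of triangle ESZ ⇒ K = (1/3, 1/3)
2. X is the centroid of triangle SEB ⇒ X = (-1, 1)
2·[EKX] = 2/3, 2·[KSZ] = -1/3
[EKX]:[KSZ] = 2/3:-1/3 = -2

[EKX]:[KSZ] = -2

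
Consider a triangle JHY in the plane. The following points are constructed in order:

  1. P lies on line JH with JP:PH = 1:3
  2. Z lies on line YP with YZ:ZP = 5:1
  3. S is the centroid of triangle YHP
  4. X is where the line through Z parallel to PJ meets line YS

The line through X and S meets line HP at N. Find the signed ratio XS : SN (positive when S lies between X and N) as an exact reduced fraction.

XS:SN = -1/2

Choose coordinates J = (0, 0), H = (1, 0), Y = (0, 1).
1. P lies on line JH with JP:PH = 1:3 ⇒ P = (1/4, 0)
2. Z lies on line YP with YZ:ZP = 5:1 ⇒ Z = (5/24, 1/6)
3. S is the centroid of triangle YHP ⇒ S = (5/12, 1/3)
4. X is where the line through Z parallel to PJ meets line YS ⇒ X = (25/48, 1/6)
line XS meets HP at N = (5/8, 0)
S = X + t·(N−X) with t = -1, so XS:SN = -1:2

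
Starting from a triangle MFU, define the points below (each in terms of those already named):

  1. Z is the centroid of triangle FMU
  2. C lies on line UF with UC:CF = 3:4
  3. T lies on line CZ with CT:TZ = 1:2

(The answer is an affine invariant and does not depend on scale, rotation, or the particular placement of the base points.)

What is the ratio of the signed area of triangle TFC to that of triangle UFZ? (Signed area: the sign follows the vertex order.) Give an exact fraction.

Choose coordinates M = (0, 0), F = (1, 0), U = (0, 1).
1. Z is the centroid of triangle FMU ⇒ Z = (1/3, 1/3)
2. C lies on line UF with UC:CF = 3:4 ⇒ C = (3/7, 4/7)
3. T lies on line CZ with CT:TZ = 1:2 ⇒ T = (25/63, 31/63)
2·[TFC] = 4/63, 2·[UFZ] = -1/3
[TFC]:[UFZ] = 4/63:-1/3 = -4/21

[TFC]:[UFZ] = -4/21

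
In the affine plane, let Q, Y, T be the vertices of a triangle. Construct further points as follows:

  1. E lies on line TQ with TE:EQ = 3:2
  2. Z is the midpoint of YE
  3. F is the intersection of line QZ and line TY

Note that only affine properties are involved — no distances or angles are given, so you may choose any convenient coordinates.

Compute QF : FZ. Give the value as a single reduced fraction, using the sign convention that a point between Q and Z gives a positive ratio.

QF:FZ = -10/3

Assign Q = (0, 0), Y = (1, 0), T = (0, 1) — the answer is frame-independent, so this choice is without loss of generality.
1. E lies on line TQ with TE:EQ = 3:2 ⇒ E = (0, 2/5)
2. Z is the midpoint of YE ⇒ Z = (1/2, 1/5)
3. F is the intersection of line QZ and line TY ⇒ F = (5/7, 2/7)
F = Q + t·(Z−Q) with t = 10/7, so QF:FZ = t:(1−t) = 10/7:-3/7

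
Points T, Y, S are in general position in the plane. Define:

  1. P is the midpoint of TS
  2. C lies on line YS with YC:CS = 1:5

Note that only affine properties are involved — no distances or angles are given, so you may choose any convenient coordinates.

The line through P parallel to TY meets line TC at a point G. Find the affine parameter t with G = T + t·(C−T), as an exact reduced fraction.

t = 3

Set T = (0, 0), Y = (1, 0), S = (0, 1); any affine frame gives the same invariant.
1. P is the midpoint of TS ⇒ P = (0, 1/2)
2. C lies on line YS with YC:CS = 1:5 ⇒ C = (5/6, 1/6)
through P parallel to TY: direction (1, 0); meets TC at G = (5/2, 1/2)
G = T + t·(C−T) with t = 3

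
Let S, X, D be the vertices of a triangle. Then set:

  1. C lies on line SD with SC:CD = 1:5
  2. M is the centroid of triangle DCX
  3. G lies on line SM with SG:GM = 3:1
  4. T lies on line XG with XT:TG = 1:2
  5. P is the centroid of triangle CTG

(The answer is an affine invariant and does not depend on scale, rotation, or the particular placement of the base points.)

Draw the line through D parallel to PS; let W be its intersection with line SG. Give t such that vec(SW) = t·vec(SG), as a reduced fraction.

Choose coordinates S = (0, 0), X = (1, 0), D = (0, 1).
1. C lies on line SD with SC:CD = 1:5 ⇒ C = (0, 1/6)
2. M is the centroid of triangle DCX ⇒ M = (1/3, 7/18)
3. G lies on line SM with SG:GM = 3:1 ⇒ G = (1/4, 7/24)
4. T lies on line XG with XT:TG = 1:2 ⇒ T = (3/4, 7/72)
5. P is the centroid of triangle CTG ⇒ P = (1/3, 5/27)
through D parallel to PS: direction (-1/3, -5/27); meets SG at W = (18/11, 21/11)
W = S + t·(G−S) with t = 72/11

t = 72/11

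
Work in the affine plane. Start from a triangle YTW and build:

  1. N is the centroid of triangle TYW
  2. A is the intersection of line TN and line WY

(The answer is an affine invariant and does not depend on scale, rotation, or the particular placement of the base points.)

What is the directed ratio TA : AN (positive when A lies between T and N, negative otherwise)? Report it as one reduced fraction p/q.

TA:AN = -3

Work in coordinates with Y = (0, 0), T = (1, 0), W = (0, 1).
1. N is the centroid of triangle TYW ⇒ N = (1/3, 1/3)
2. A is the intersection of line TN and line WY ⇒ A = (0, 1/2)
A = T + t·(N−T) with t = 3/2, so TA:AN = t:(1−t) = 3/2:-1/2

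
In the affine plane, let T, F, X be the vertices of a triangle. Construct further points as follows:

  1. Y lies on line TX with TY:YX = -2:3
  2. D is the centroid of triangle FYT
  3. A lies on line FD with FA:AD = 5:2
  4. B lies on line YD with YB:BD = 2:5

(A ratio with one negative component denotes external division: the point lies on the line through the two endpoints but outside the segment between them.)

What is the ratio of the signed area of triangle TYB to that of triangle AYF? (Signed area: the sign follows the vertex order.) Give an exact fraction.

Choose coordinates T = (0, 0), F = (1, 0), X = (0, 1).
1. Y lies on line TX with TY:YX = -2:3 ⇒ Y = (0, -2)
2. D is the centroid of triangle FYT ⇒ D = (1/3, -2/3)
3. A lies on line FD with FA:AD = 5:2 ⇒ A = (11/21, -10/21)
4. B lies on line YD with YB:BD = 2:5 ⇒ B = (2/21, -34/21)
2·[TYB] = 4/21, 2·[AYF] = 10/21
[TYB]:[AYF] = 4/21:10/21 = 2/5

[TYB]:[AYF] = 2/5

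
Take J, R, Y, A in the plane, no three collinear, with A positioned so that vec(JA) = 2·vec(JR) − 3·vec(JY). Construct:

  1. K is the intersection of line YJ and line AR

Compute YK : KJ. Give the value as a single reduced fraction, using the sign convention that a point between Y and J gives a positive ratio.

YK:KJ = -2/3

Set J = (0, 0), R = (1, 0), Y = (0, 1), A = (2, -3); any affine frame gives the same invariant.
1. K is the intersection of line YJ and line AR ⇒ K = (0, 3)
K = Y + t·(J−Y) with t = -2, so YK:KJ = t:(1−t) = -2:3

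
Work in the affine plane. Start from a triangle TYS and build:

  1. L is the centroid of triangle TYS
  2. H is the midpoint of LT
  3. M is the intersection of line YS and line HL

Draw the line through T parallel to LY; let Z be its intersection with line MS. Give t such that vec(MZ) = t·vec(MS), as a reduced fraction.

t = -3

Set T = (0, 0), Y = (1, 0), S = (0, 1); any affine frame gives the same invariant.
1. L is the centroid of triangle TYS ⇒ L = (1/3, 1/3)
2. H is the midpoint of LT ⇒ H = (1/6, 1/6)
3. M is the intersection of line YS and line HL ⇒ M = (1/2, 1/2)
through T parallel to LY: direction (2/3, -1/3); meets MS at Z = (2, -1)
Z = M + t·(S−M) with t = -3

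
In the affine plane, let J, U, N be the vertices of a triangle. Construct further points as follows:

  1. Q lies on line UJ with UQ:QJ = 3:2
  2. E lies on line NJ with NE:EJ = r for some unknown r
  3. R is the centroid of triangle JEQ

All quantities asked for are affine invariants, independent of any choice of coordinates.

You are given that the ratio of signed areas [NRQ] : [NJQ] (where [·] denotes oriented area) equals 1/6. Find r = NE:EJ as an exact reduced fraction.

r = -1/3

Assign J = (0, 0), U = (1, 0), N = (0, 1) — the answer is frame-independent, so this choice is without loss of generality.
1. Q lies on line UJ with UQ:QJ = 3:2 ⇒ Q = (2/5, 0)
2. With NE:EJ = r, write λ = r/(r+1) so E = N + λ·(J−N); E is affine-linear in λ
3. R is the centroid of triangle JEQ ⇒ R is an affine combination of earlier points and hence also affine-linear in λ
Every point depending on E is an affine combination of E and λ-independent points, so each such coordinate is linear in λ; the λ² term in each signed area is a multiple of (J−N)×(J−N) = 0, so 2·[NRQ] and 2·[NJQ] are each linear in λ. Evaluating at λ=0 and λ=1:
  2·[NRQ] = 2/15·λ + 2/15,   2·[NJQ] = 2/5
So [NRQ]:[NJQ] = (2/15·λ + 2/15) / (2/5). Setting this equal to 1/6:
  2/15·λ + 2/15 = 1/6·(2/5)  ⇒  λ = -1/2
Then r = λ/(1−λ) = (-1/2)/(3/2) = -1/3. Check: with r = -1/3, E = (0, 3/2) and [NRQ]:[NJQ] = 1/6 as required.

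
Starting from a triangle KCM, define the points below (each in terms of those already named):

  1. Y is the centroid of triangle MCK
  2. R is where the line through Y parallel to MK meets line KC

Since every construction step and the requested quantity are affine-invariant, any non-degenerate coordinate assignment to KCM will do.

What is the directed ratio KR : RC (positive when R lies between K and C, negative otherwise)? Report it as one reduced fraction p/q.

Choose coordinates K = (0, 0), C = (1, 0), M = (0, 1).
1. Y is the centroid of triangle MCK ⇒ Y = (1/3, 1/3)
2. R is where the line through Y parallel to MK meets line KC ⇒ R = (1/3, 0)
R = K + t·(C−K) with t = 1/3, so KR:RC = t:(1−t) = 1/3:2/3

KR:RC = 1/2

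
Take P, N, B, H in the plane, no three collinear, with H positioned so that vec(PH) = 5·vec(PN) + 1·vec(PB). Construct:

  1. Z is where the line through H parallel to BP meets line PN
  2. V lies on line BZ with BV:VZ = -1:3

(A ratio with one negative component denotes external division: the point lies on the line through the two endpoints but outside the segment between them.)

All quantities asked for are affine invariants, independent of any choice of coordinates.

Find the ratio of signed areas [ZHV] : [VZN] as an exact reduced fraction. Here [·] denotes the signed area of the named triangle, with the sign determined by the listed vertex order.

Work in coordinates with P = (0, 0), N = (1, 0), B = (0, 1), H = (5, 1).
1. Z is where the line through H parallel to BP meets line PN ⇒ Z = (5, 0)
2. V lies on line BZ with BV:VZ = -1:3 ⇒ V = (-5/2, 3/2)
2·[ZHV] = 15/2, 2·[VZN] = -6
[ZHV]:[VZN] = 15/2:-6 = -5/4

[ZHV]:[VZN] = -5/4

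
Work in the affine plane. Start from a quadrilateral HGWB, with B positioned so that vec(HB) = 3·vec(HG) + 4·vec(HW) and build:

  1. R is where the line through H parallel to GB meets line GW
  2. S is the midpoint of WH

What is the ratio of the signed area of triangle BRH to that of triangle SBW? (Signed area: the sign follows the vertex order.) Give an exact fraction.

[BRH]:[SBW] = 4/9

Work in coordinates with H = (0, 0), G = (1, 0), W = (0, 1), B = (3, 4).
1. R is where the line through H parallel to GB meets line GW ⇒ R = (1/3, 2/3)
2. S is the midpoint of WH ⇒ S = (0, 1/2)
2·[BRH] = 2/3, 2·[SBW] = 3/2
[BRH]:[SBW] = 2/3:3/2 = 4/9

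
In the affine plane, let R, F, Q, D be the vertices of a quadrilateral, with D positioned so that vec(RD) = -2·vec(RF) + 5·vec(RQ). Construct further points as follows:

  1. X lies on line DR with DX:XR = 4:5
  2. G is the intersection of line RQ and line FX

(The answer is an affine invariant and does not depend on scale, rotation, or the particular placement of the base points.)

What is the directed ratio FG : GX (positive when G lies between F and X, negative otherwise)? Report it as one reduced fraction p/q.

Work in coordinates with R = (0, 0), F = (1, 0), Q = (0, 1), D = (-2, 5).
1. X lies on line DR with DX:XR = 4:5 ⇒ X = (-10/9, 25/9)
2. G is the intersection of line RQ and line FX ⇒ G = (0, 25/19)
G = F + t·(X−F) with t = 9/19, so FG:GX = t:(1−t) = 9/19:10/19

FG:GX = 9/10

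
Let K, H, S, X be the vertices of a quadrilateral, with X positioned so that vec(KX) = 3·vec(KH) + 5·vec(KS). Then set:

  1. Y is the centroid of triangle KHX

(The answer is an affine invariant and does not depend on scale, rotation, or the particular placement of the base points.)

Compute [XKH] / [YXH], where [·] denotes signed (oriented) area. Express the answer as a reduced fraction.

[XKH]:[YXH] = -3

Choose coordinates K = (0, 0), H = (1, 0), S = (0, 1), X = (3, 5).
1. Y is the centroid of triangle KHX ⇒ Y = (4/3, 5/3)
2·[XKH] = 5, 2·[YXH] = -5/3
[XKH]:[YXH] = 5:-5/3 = -3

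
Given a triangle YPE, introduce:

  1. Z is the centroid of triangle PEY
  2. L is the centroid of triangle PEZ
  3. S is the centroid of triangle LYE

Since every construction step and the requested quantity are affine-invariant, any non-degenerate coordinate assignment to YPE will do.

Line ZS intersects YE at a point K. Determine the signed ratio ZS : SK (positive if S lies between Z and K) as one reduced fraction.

ZS:SK = 5/4

Assign Y = (0, 0), P = (1, 0), E = (0, 1) — the answer is frame-independent, so this choice is without loss of generality.
1. Z is the centroid of triangle PEY ⇒ Z = (1/3, 1/3)
2. L is the centroid of triangle PEZ ⇒ L = (4/9, 4/9)
3. S is the centroid of triangle LYE ⇒ S = (4/27, 13/27)
line ZS meets YE at K = (0, 3/5)
S = Z + t·(K−Z) with t = 5/9, so ZS:SK = 5/9:4/9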